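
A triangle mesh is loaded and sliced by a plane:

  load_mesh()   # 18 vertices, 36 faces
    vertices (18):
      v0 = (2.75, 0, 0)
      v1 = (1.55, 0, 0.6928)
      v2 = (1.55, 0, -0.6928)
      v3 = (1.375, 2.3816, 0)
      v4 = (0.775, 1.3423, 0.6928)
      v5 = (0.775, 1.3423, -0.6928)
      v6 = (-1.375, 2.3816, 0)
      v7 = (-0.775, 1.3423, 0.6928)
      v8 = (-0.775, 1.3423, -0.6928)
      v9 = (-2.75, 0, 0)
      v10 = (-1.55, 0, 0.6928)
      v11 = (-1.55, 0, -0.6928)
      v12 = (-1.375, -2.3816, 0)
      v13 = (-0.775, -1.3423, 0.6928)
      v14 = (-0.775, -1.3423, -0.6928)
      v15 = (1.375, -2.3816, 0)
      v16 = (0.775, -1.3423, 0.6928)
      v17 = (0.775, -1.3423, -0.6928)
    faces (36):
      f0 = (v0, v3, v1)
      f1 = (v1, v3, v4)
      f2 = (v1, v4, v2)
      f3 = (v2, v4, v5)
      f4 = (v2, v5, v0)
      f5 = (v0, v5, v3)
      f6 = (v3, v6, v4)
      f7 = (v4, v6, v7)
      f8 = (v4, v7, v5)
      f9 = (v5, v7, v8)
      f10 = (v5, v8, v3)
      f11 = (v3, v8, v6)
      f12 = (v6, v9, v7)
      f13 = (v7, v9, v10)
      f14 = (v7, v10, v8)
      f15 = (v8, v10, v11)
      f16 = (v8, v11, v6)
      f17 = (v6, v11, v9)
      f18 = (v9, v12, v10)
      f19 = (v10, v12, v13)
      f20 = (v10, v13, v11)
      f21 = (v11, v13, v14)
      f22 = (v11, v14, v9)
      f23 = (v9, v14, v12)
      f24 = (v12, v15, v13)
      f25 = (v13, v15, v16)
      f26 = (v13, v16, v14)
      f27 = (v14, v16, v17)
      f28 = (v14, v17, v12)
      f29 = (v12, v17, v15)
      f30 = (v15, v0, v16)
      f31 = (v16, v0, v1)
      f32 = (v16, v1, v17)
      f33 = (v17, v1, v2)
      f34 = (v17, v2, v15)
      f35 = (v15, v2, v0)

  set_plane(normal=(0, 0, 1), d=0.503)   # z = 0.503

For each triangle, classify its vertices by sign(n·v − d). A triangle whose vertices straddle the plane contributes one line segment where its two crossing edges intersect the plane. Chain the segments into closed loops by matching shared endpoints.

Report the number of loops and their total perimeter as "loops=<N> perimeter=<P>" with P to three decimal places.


Straddling triangles (24 of 36):
  (v0,v3,v1) [--+] → (1.50206, 0.652465, 0.503)–(1.87875, 0, 0.503)  len=0.7534
  (v1,v3,v4) [+-+] → (1.50206, 0.652465, 0.503)–(0.939376, 1.62703, 0.503)  len=1.1253
  (v1,v4,v2) [++-] → (0.88116, 1.15843, 0.503)–(1.55, 0, 0.503)  len=1.3377
  (v2,v4,v5) [-+-] → (0.88116, 1.15843, 0.503)–(0.775, 1.3423, 0.503)  len=0.2123
  (v3,v6,v4) [--+] → (0.185984, 1.62703, 0.503)–(0.939376, 1.62703, 0.503)  len=0.7534
  (v4,v6,v7) [+-+] → (0.185984, 1.62703, 0.503)–(-0.939376, 1.62703, 0.503)  len=1.1254
  (v4,v7,v5) [++-] → (-0.56268, 1.3423, 0.503)–(0.775, 1.3423, 0.503)  len=1.3377
  (v5,v7,v8) [-+-] → (-0.56268, 1.3423, 0.503)–(-0.775, 1.3423, 0.503)  len=0.2123
  (v6,v9,v7) [--+] → (-1.31607, 0.974563, 0.503)–(-0.939376, 1.62703, 0.503)  len=0.7534
  (v7,v9,v10) [+-+] → (-1.31607, 0.974563, 0.503)–(-1.87875, 0, 0.503)  len=1.1253
  (v7,v10,v8) [++-] → (-1.44384, 0.183869, 0.503)–(-0.775, 1.3423, 0.503)  len=1.3377
  (v8,v10,v11) [-+-] → (-1.44384, 0.183869, 0.503)–(-1.55, 0, 0.503)  len=0.2123
  (v9,v12,v10) [--+] → (-1.50206, -0.652465, 0.503)–(-1.87875, 0, 0.503)  len=0.7534
  (v10,v12,v13) [+-+] → (-1.50206, -0.652465, 0.503)–(-0.939376, -1.62703, 0.503)  len=1.1253
  (v10,v13,v11) [++-] → (-0.88116, -1.15843, 0.503)–(-1.55, 0, 0.503)  len=1.3377
  (v11,v13,v14) [-+-] → (-0.88116, -1.15843, 0.503)–(-0.775, -1.3423, 0.503)  len=0.2123
  (v12,v15,v13) [--+] → (-0.185984, -1.62703, 0.503)–(-0.939376, -1.62703, 0.503)  len=0.7534
  (v13,v15,v16) [+-+] → (-0.185984, -1.62703, 0.503)–(0.939376, -1.62703, 0.503)  len=1.1254
  (v13,v16,v14) [++-] → (0.56268, -1.3423, 0.503)–(-0.775, -1.3423, 0.503)  len=1.3377
  (v14,v16,v17) [-+-] → (0.56268, -1.3423, 0.503)–(0.775, -1.3423, 0.503)  len=0.2123
  (v15,v0,v16) [--+] → (1.31607, -0.974563, 0.503)–(0.939376, -1.62703, 0.503)  len=0.7534
  (v16,v0,v1) [+-+] → (1.31607, -0.974563, 0.503)–(1.87875, 0, 0.503)  len=1.1253
  (v16,v1,v17) [++-] → (1.44384, -0.183869, 0.503)–(0.775, -1.3423, 0.503)  len=1.3377
  (v17,v1,v2) [-+-] → (1.44384, -0.183869, 0.503)–(1.55, 0, 0.503)  len=0.2123

Chained into 2 loop(s):
  loop 1: 12 segments, perimeter = 11.2724
  loop 2: 12 segments, perimeter = 9.2999
Total perimeter = 20.572

loops=2 perimeter=20.572


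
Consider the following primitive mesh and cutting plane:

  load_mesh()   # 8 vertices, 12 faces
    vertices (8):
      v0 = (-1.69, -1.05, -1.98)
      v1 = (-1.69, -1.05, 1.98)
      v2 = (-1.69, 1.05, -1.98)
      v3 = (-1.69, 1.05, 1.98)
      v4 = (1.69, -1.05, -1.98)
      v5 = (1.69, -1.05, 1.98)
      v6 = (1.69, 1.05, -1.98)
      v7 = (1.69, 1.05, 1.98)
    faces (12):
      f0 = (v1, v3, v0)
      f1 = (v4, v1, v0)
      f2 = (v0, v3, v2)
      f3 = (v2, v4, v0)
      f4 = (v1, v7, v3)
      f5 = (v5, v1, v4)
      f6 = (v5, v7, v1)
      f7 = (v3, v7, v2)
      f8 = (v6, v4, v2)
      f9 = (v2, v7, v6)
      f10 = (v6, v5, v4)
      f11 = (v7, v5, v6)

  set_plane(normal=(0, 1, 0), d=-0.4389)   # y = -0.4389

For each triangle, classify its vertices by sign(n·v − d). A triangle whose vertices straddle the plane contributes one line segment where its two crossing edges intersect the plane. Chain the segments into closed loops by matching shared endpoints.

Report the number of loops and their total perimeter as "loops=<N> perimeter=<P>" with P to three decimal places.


Straddling triangles (8 of 12):
  (v1,v3,v0) [-+-] → (-1.69, -0.4389, 1.98)–(-1.69, -0.4389, -0.82764)  len=2.8076
  (v0,v3,v2) [-++] → (-1.69, -0.4389, -0.82764)–(-1.69, -0.4389, -1.98)  len=1.1524
  (v2,v4,v0) [+--] → (0.70642, -0.4389, -1.98)–(-1.69, -0.4389, -1.98)  len=2.3964
  (v1,v7,v3) [-++] → (-0.70642, -0.4389, 1.98)–(-1.69, -0.4389, 1.98)  len=0.9836
  (v5,v7,v1) [-+-] → (1.69, -0.4389, 1.98)–(-0.70642, -0.4389, 1.98)  len=2.3964
  (v6,v4,v2) [+-+] → (1.69, -0.4389, -1.98)–(0.70642, -0.4389, -1.98)  len=0.9836
  (v6,v5,v4) [+--] → (1.69, -0.4389, 0.82764)–(1.69, -0.4389, -1.98)  len=2.8076
  (v7,v5,v6) [+-+] → (1.69, -0.4389, 1.98)–(1.69, -0.4389, 0.82764)  len=1.1524

Chained into 1 loop(s):
  loop 1: 8 segments, perimeter = 14.6800
Total perimeter = 14.680

loops=1 perimeter=14.680


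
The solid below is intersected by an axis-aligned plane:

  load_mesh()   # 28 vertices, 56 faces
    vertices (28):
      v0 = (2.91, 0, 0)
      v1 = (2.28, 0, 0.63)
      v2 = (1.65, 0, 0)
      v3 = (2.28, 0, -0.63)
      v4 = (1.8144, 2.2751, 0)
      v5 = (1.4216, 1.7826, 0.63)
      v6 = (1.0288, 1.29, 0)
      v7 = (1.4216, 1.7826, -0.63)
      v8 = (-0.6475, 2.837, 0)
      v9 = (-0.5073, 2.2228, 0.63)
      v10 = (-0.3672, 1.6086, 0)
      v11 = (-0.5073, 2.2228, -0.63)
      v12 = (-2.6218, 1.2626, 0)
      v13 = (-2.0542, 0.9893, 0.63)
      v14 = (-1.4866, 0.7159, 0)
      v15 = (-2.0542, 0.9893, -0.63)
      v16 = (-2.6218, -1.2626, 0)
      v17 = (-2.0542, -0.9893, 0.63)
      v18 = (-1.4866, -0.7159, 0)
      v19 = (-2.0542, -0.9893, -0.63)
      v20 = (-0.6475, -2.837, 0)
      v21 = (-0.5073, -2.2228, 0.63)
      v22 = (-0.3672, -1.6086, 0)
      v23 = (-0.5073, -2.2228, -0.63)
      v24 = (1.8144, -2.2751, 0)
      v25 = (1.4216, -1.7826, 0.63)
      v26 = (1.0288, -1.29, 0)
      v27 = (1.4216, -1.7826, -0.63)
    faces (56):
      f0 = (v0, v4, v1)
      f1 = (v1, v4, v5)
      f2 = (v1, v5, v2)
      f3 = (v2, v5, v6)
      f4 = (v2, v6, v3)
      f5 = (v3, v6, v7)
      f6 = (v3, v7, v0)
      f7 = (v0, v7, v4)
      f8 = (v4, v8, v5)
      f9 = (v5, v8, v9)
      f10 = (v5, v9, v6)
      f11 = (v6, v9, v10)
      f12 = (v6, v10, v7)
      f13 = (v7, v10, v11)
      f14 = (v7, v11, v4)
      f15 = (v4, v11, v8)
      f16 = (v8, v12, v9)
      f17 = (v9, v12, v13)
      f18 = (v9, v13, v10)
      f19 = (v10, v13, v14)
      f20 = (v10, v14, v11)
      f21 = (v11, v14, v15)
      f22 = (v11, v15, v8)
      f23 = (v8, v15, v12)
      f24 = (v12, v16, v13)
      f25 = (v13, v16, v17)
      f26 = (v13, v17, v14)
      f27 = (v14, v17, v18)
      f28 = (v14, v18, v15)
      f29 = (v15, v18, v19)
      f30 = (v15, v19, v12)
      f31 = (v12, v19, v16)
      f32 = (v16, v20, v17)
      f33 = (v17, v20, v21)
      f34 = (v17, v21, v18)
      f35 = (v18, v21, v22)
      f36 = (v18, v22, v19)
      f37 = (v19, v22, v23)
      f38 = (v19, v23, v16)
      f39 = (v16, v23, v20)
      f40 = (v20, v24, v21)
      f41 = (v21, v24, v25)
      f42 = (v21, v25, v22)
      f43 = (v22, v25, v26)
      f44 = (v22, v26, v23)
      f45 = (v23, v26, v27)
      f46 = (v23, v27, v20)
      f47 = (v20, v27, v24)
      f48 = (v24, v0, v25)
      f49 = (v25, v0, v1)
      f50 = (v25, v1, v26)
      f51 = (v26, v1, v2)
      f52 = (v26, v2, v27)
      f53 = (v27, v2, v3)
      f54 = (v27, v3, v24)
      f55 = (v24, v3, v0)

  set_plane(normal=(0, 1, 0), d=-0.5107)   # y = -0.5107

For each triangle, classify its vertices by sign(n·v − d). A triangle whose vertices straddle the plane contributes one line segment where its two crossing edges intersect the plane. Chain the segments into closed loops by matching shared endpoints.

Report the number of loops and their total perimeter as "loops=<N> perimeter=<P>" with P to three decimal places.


Straddling triangles (16 of 56):
  (v12,v16,v13) [+-+] → (-2.6218, -0.5107, 0)–(-2.43228, -0.5107, 0.210354)  len=0.2831
  (v13,v16,v17) [+--] → (-2.43228, -0.5107, 0.210354)–(-2.0542, -0.5107, 0.63)  len=0.5648
  (v13,v17,v14) [+-+] → (-2.0542, -0.5107, 0.63)–(-1.89489, -0.5107, 0.453177)  len=0.2380
  (v14,v17,v18) [+--] → (-1.89489, -0.5107, 0.453177)–(-1.4866, -0.5107, 0)  len=0.6100
  (v14,v18,v15) [+-+] → (-1.4866, -0.5107, 0)–(-1.5549, -0.5107, -0.0758128)  len=0.1020
  (v15,v18,v19) [+--] → (-1.5549, -0.5107, -0.0758128)–(-2.0542, -0.5107, -0.63)  len=0.7459
  (v15,v19,v12) [+-+] → (-2.0542, -0.5107, -0.63)–(-2.17483, -0.5107, -0.496105)  len=0.1802
  (v12,v19,v16) [+--] → (-2.17483, -0.5107, -0.496105)–(-2.6218, -0.5107, 0)  len=0.6678
  (v24,v0,v25) [-+-] → (2.66407, -0.5107, 0)–(2.48359, -0.5107, 0.18049)  len=0.2552
  (v25,v0,v1) [-++] → (2.48359, -0.5107, 0.18049)–(2.03408, -0.5107, 0.63)  len=0.6357
  (v25,v1,v26) [-+-] → (2.03408, -0.5107, 0.63)–(1.78466, -0.5107, 0.380588)  len=0.3527
  (v26,v1,v2) [-++] → (1.78466, -0.5107, 0.380588)–(1.40407, -0.5107, 0)  len=0.5382
  (v26,v2,v27) [-+-] → (1.40407, -0.5107, 0)–(1.58457, -0.5107, -0.18049)  len=0.2553
  (v27,v2,v3) [-++] → (1.58457, -0.5107, -0.18049)–(2.03408, -0.5107, -0.63)  len=0.6357
  (v27,v3,v24) [-+-] → (2.03408, -0.5107, -0.63)–(2.17549, -0.5107, -0.488582)  len=0.2000
  (v24,v3,v0) [-++] → (2.17549, -0.5107, -0.488582)–(2.66407, -0.5107, 0)  len=0.6910

Chained into 2 loop(s):
  loop 1: 8 segments, perimeter = 3.3919
  loop 2: 8 segments, perimeter = 3.5638
Total perimeter = 6.956

loops=2 perimeter=6.956


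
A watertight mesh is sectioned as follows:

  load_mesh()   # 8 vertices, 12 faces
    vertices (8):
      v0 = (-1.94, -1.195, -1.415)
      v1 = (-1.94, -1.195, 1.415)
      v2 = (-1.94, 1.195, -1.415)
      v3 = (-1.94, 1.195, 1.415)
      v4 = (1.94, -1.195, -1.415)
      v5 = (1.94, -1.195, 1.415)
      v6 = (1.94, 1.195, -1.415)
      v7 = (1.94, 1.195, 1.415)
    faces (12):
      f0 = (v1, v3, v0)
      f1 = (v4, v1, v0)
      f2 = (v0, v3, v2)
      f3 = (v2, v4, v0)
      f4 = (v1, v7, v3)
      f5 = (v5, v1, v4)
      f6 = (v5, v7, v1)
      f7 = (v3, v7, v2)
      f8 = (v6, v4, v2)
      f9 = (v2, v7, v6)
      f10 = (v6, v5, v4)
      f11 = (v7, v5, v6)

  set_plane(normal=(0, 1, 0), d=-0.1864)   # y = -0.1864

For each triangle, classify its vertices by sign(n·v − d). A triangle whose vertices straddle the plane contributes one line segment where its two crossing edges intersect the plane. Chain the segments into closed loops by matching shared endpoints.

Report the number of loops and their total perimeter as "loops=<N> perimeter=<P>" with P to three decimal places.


Straddling triangles (8 of 12):
  (v1,v3,v0) [-+-] → (-1.94, -0.1864, 1.415)–(-1.94, -0.1864, -0.220716)  len=1.6357
  (v0,v3,v2) [-++] → (-1.94, -0.1864, -0.220716)–(-1.94, -0.1864, -1.415)  len=1.1943
  (v2,v4,v0) [+--] → (0.302608, -0.1864, -1.415)–(-1.94, -0.1864, -1.415)  len=2.2426
  (v1,v7,v3) [-++] → (-0.302608, -0.1864, 1.415)–(-1.94, -0.1864, 1.415)  len=1.6374
  (v5,v7,v1) [-+-] → (1.94, -0.1864, 1.415)–(-0.302608, -0.1864, 1.415)  len=2.2426
  (v6,v4,v2) [+-+] → (1.94, -0.1864, -1.415)–(0.302608, -0.1864, -1.415)  len=1.6374
  (v6,v5,v4) [+--] → (1.94, -0.1864, 0.220716)–(1.94, -0.1864, -1.415)  len=1.6357
  (v7,v5,v6) [+-+] → (1.94, -0.1864, 1.415)–(1.94, -0.1864, 0.220716)  len=1.1943

Chained into 1 loop(s):
  loop 1: 8 segments, perimeter = 13.4200
Total perimeter = 13.420

loops=1 perimeter=13.420


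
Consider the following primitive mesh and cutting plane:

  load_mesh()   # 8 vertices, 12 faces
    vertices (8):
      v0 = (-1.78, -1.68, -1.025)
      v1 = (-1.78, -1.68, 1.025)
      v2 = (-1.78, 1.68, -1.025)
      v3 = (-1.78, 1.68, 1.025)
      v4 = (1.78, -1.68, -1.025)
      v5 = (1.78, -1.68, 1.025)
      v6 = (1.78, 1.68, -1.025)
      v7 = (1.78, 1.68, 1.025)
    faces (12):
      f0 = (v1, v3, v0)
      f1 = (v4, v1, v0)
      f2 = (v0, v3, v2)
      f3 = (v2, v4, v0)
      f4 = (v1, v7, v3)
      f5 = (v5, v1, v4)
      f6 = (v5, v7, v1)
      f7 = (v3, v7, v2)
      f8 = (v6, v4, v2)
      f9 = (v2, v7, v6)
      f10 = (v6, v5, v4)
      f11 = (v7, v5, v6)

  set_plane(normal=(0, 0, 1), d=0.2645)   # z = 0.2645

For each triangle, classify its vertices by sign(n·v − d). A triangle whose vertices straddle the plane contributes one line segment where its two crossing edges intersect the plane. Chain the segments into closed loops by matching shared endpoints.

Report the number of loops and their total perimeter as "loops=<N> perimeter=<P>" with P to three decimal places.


Straddling triangles (8 of 12):
  (v1,v3,v0) [++-] → (-1.78, 0.433522, 0.2645)–(-1.78, -1.68, 0.2645)  len=2.1135
  (v4,v1,v0) [-+-] → (-0.459327, -1.68, 0.2645)–(-1.78, -1.68, 0.2645)  len=1.3207
  (v0,v3,v2) [-+-] → (-1.78, 0.433522, 0.2645)–(-1.78, 1.68, 0.2645)  len=1.2465
  (v5,v1,v4) [++-] → (-0.459327, -1.68, 0.2645)–(1.78, -1.68, 0.2645)  len=2.2393
  (v3,v7,v2) [++-] → (0.459327, 1.68, 0.2645)–(-1.78, 1.68, 0.2645)  len=2.2393
  (v2,v7,v6) [-+-] → (0.459327, 1.68, 0.2645)–(1.78, 1.68, 0.2645)  len=1.3207
  (v6,v5,v4) [-+-] → (1.78, -0.433522, 0.2645)–(1.78, -1.68, 0.2645)  len=1.2465
  (v7,v5,v6) [++-] → (1.78, -0.433522, 0.2645)–(1.78, 1.68, 0.2645)  len=2.1135

Chained into 1 loop(s):
  loop 1: 8 segments, perimeter = 13.8400
Total perimeter = 13.840

loops=1 perimeter=13.840


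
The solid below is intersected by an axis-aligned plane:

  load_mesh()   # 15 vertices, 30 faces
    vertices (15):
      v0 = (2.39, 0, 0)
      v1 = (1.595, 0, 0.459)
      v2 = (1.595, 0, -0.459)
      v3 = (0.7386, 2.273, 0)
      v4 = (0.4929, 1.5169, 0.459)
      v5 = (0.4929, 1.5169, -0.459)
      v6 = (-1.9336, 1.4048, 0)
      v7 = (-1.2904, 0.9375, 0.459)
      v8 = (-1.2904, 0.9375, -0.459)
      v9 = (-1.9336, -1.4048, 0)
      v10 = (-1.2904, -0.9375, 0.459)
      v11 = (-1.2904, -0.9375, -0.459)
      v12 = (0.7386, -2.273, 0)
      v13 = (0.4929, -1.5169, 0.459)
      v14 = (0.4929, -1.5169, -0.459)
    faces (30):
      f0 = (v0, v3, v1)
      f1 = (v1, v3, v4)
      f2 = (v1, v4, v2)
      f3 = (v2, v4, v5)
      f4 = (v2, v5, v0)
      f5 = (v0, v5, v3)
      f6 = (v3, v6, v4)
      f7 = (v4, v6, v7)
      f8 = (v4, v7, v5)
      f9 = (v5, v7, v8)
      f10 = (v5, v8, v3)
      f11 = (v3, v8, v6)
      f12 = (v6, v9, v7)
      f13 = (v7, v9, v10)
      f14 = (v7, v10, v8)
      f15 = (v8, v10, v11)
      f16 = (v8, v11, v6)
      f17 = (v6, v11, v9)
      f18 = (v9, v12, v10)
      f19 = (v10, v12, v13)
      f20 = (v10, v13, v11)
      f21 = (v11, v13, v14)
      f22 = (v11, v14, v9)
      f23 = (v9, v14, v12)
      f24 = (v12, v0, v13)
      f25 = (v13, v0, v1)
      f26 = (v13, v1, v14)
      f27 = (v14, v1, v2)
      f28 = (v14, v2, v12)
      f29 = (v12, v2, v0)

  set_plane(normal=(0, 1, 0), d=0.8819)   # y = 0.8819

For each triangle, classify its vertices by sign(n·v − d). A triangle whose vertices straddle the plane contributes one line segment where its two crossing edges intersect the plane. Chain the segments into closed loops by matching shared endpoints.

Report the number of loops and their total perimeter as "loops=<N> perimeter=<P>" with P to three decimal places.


Straddling triangles (12 of 30):
  (v0,v3,v1) [-+-] → (1.74927, 0.8819, 0)–(1.26273, 0.8819, 0.280913)  len=0.5618
  (v1,v3,v4) [-++] → (1.26273, 0.8819, 0.280913)–(0.954258, 0.8819, 0.459)  len=0.3562
  (v1,v4,v2) [-+-] → (0.954258, 0.8819, 0.459)–(0.954258, 0.8819, 0.0747097)  len=0.3843
  (v2,v4,v5) [-++] → (0.954258, 0.8819, 0.0747097)–(0.954258, 0.8819, -0.459)  len=0.5337
  (v2,v5,v0) [-+-] → (0.954258, 0.8819, -0.459)–(1.28706, 0.8819, -0.266855)  len=0.3843
  (v0,v5,v3) [-++] → (1.28706, 0.8819, -0.266855)–(1.74927, 0.8819, 0)  len=0.5337
  (v6,v9,v7) [+-+] → (-1.9336, 0.8819, 0)–(-1.30567, 0.8819, 0.448105)  len=0.7714
  (v7,v9,v10) [+--] → (-1.30567, 0.8819, 0.448105)–(-1.2904, 0.8819, 0.459)  len=0.0188
  (v7,v10,v8) [+-+] → (-1.2904, 0.8819, 0.459)–(-1.2904, 0.8819, -0.431778)  len=0.8908
  (v8,v10,v11) [+--] → (-1.2904, 0.8819, -0.431778)–(-1.2904, 0.8819, -0.459)  len=0.0272
  (v8,v11,v6) [+-+] → (-1.2904, 0.8819, -0.459)–(-1.79001, 0.8819, -0.102468)  len=0.6138
  (v6,v11,v9) [+--] → (-1.79001, 0.8819, -0.102468)–(-1.9336, 0.8819, 0)  len=0.1764

Chained into 2 loop(s):
  loop 1: 6 segments, perimeter = 2.7540
  loop 2: 6 segments, perimeter = 2.4984
Total perimeter = 5.252

loops=2 perimeter=5.252


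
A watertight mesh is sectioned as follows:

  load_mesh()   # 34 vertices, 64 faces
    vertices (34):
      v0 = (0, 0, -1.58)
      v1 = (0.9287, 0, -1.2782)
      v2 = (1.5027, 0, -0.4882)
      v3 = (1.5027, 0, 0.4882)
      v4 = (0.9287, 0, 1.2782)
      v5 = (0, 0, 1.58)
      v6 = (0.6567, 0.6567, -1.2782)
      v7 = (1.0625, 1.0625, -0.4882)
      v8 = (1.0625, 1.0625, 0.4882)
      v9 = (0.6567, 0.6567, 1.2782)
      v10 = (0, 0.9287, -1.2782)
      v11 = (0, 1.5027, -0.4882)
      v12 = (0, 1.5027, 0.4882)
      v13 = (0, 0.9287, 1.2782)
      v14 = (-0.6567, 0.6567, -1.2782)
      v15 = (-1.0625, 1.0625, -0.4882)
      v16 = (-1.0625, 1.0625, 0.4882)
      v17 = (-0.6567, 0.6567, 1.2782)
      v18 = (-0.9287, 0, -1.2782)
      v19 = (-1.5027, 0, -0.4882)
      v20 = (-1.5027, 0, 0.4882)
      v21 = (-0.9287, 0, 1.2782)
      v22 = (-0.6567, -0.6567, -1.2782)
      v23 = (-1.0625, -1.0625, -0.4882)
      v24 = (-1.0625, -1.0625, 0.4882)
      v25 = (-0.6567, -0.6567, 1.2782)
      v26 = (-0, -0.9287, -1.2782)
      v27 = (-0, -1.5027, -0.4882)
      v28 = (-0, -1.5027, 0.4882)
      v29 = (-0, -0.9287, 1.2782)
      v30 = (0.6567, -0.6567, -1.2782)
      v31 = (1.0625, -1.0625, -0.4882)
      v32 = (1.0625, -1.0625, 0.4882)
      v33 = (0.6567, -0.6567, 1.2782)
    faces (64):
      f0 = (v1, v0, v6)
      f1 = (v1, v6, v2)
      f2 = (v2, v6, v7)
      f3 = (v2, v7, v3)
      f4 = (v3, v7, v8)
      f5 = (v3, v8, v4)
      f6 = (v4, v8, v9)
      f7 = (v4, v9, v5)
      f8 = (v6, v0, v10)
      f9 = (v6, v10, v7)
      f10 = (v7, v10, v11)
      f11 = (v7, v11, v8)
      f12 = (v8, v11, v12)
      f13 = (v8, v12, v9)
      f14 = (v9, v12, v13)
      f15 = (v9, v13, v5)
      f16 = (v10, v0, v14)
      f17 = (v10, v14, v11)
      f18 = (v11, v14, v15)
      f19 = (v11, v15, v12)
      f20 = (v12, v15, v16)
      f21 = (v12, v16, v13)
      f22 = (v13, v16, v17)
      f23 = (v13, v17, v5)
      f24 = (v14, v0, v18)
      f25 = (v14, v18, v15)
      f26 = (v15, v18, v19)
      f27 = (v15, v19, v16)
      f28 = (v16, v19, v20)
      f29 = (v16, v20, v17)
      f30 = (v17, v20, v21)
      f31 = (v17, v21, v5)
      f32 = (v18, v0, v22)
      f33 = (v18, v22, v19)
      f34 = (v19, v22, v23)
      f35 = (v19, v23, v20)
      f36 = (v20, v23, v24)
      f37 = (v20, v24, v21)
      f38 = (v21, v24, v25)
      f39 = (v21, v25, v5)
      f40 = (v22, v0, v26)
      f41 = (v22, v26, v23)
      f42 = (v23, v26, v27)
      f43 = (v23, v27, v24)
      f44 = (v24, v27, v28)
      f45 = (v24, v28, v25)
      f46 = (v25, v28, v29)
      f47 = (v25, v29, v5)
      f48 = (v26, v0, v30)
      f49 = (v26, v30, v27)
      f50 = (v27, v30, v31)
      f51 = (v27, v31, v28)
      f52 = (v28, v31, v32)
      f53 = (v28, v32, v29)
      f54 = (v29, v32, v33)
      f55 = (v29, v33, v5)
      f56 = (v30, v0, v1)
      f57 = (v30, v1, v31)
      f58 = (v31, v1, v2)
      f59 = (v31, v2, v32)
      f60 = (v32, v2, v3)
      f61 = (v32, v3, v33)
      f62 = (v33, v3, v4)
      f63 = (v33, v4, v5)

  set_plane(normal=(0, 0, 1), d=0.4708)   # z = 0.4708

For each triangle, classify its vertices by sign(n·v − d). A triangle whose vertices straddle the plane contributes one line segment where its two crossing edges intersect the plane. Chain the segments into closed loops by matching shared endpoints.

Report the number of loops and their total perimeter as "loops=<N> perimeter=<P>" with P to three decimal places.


Straddling triangles (16 of 64):
  (v2,v7,v3) [--+] → (1.49486, 0.0189344, 0.4708)–(1.5027, 0, 0.4708)  len=0.0205
  (v3,v7,v8) [+-+] → (1.49486, 0.0189344, 0.4708)–(1.0625, 1.0625, 0.4708)  len=1.1296
  (v7,v11,v8) [--+] → (1.04357, 1.07034, 0.4708)–(1.0625, 1.0625, 0.4708)  len=0.0205
  (v8,v11,v12) [+-+] → (1.04357, 1.07034, 0.4708)–(0, 1.5027, 0.4708)  len=1.1296
  (v11,v15,v12) [--+] → (-0.0189344, 1.49486, 0.4708)–(0, 1.5027, 0.4708)  len=0.0205
  (v12,v15,v16) [+-+] → (-0.0189344, 1.49486, 0.4708)–(-1.0625, 1.0625, 0.4708)  len=1.1296
  (v15,v19,v16) [--+] → (-1.07034, 1.04357, 0.4708)–(-1.0625, 1.0625, 0.4708)  len=0.0205
  (v16,v19,v20) [+-+] → (-1.07034, 1.04357, 0.4708)–(-1.5027, 0, 0.4708)  len=1.1296
  (v19,v23,v20) [--+] → (-1.49486, -0.0189344, 0.4708)–(-1.5027, 0, 0.4708)  len=0.0205
  (v20,v23,v24) [+-+] → (-1.49486, -0.0189344, 0.4708)–(-1.0625, -1.0625, 0.4708)  len=1.1296
  (v23,v27,v24) [--+] → (-1.04357, -1.07034, 0.4708)–(-1.0625, -1.0625, 0.4708)  len=0.0205
  (v24,v27,v28) [+-+] → (-1.04357, -1.07034, 0.4708)–(0, -1.5027, 0.4708)  len=1.1296
  (v27,v31,v28) [--+] → (0.0189344, -1.49486, 0.4708)–(0, -1.5027, 0.4708)  len=0.0205
  (v28,v31,v32) [+-+] → (0.0189344, -1.49486, 0.4708)–(1.0625, -1.0625, 0.4708)  len=1.1296
  (v31,v2,v32) [--+] → (1.07034, -1.04357, 0.4708)–(1.0625, -1.0625, 0.4708)  len=0.0205
  (v32,v2,v3) [+-+] → (1.07034, -1.04357, 0.4708)–(1.5027, 0, 0.4708)  len=1.1296

Chained into 1 loop(s):
  loop 1: 16 segments, perimeter = 9.2006
Total perimeter = 9.201

loops=1 perimeter=9.201


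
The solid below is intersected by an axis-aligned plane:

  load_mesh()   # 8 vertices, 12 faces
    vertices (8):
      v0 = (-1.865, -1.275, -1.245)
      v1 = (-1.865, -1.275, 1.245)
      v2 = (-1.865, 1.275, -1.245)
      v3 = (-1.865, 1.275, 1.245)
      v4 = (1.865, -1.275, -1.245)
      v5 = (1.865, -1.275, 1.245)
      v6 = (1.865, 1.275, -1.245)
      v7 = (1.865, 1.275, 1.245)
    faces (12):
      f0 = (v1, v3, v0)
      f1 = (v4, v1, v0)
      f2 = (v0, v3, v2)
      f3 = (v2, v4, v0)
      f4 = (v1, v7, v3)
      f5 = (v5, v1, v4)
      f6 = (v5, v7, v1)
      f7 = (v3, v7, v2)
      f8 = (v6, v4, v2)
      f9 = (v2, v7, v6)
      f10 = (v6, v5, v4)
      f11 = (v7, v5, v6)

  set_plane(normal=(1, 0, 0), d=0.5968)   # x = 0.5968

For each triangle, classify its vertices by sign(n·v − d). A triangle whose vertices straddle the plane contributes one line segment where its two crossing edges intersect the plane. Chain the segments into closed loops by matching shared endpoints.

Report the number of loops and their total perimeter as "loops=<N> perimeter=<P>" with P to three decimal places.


loops=1 perimeter=10.080

Straddling triangles (8 of 12):
  (v4,v1,v0) [+--] → (0.5968, -1.275, -0.3984)–(0.5968, -1.275, -1.245)  len=0.8466
  (v2,v4,v0) [-+-] → (0.5968, -0.408, -1.245)–(0.5968, -1.275, -1.245)  len=0.8670
  (v1,v7,v3) [-+-] → (0.5968, 0.408, 1.245)–(0.5968, 1.275, 1.245)  len=0.8670
  (v5,v1,v4) [+-+] → (0.5968, -1.275, 1.245)–(0.5968, -1.275, -0.3984)  len=1.6434
  (v5,v7,v1) [++-] → (0.5968, 0.408, 1.245)–(0.5968, -1.275, 1.245)  len=1.6830
  (v3,v7,v2) [-+-] → (0.5968, 1.275, 1.245)–(0.5968, 1.275, 0.3984)  len=0.8466
  (v6,v4,v2) [++-] → (0.5968, -0.408, -1.245)–(0.5968, 1.275, -1.245)  len=1.6830
  (v2,v7,v6) [-++] → (0.5968, 1.275, 0.3984)–(0.5968, 1.275, -1.245)  len=1.6434

Chained into 1 loop(s):
  loop 1: 8 segments, perimeter = 10.0800
Total perimeter = 10.080


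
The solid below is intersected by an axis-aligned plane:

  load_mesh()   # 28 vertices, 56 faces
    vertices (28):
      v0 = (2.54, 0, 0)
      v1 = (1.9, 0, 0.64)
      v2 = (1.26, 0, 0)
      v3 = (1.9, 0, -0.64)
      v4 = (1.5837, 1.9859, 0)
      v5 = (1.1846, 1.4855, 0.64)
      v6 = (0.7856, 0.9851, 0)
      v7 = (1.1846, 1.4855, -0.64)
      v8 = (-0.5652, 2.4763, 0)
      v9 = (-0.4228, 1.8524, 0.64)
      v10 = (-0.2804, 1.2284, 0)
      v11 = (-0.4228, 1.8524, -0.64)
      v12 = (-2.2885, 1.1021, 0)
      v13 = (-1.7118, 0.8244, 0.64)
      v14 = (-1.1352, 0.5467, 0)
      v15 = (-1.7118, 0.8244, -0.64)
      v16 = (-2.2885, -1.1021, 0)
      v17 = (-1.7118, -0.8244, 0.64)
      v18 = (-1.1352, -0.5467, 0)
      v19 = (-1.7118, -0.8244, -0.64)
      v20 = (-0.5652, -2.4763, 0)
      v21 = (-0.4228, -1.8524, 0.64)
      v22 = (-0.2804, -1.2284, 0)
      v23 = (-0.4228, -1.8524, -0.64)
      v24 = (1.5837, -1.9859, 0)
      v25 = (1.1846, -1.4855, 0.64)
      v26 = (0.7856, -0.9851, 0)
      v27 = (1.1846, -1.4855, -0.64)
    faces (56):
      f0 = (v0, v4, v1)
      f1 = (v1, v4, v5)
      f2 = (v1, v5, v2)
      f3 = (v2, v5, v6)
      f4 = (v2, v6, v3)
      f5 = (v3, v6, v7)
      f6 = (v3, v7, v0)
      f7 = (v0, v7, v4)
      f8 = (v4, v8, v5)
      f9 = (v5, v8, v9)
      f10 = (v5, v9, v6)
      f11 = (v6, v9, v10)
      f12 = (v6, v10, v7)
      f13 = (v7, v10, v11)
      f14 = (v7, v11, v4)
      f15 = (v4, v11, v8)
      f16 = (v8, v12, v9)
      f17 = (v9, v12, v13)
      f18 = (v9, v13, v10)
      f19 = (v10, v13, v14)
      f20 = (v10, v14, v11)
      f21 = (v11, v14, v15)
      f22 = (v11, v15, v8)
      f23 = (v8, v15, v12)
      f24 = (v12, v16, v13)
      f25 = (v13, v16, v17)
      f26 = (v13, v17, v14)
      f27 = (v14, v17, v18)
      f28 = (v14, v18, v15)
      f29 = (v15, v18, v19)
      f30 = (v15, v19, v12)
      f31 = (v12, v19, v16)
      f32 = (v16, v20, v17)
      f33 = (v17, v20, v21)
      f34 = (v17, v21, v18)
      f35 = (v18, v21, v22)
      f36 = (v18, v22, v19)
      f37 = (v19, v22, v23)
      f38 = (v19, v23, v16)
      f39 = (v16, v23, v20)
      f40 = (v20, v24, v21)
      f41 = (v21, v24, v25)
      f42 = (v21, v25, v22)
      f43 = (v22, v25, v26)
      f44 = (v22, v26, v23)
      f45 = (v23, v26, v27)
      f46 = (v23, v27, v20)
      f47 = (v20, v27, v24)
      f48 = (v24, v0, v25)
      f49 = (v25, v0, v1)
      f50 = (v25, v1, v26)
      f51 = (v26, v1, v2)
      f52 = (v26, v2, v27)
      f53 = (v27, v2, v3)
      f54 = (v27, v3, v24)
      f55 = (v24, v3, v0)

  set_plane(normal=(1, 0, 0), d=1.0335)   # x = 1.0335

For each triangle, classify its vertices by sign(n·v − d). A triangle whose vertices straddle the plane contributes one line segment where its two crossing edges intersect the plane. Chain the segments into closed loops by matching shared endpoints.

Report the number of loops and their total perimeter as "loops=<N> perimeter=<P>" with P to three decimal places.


loops=2 perimeter=8.472

Straddling triangles (20 of 56):
  (v2,v5,v6) [++-] → (1.0335, 1.296, 0.397634)–(1.0335, 0.470331, 0)  len=0.9164
  (v2,v6,v3) [+-+] → (1.0335, 0.470331, 0)–(1.0335, 0.765963, -0.142369)  len=0.3281
  (v3,v6,v7) [+-+] → (1.0335, 0.765963, -0.142369)–(1.0335, 1.296, -0.397634)  len=0.5883
  (v4,v8,v5) [+-+] → (1.0335, 2.11146, 0)–(1.0335, 1.57106, 0.584734)  len=0.7962
  (v5,v8,v9) [+--] → (1.0335, 1.57106, 0.584734)–(1.0335, 1.51999, 0.64)  len=0.0752
  (v5,v9,v6) [+--] → (1.0335, 1.51999, 0.64)–(1.0335, 1.296, 0.397634)  len=0.3300
  (v6,v10,v7) [--+] → (1.0335, 1.45898, -0.57399)–(1.0335, 1.296, -0.397634)  len=0.2401
  (v7,v10,v11) [+--] → (1.0335, 1.45898, -0.57399)–(1.0335, 1.51999, -0.64)  len=0.0899
  (v7,v11,v4) [+-+] → (1.0335, 1.51999, -0.64)–(1.0335, 1.94929, -0.175494)  len=0.6325
  (v4,v11,v8) [+--] → (1.0335, 1.94929, -0.175494)–(1.0335, 2.11146, 0)  len=0.2389
  (v20,v24,v21) [-+-] → (1.0335, -2.11146, 0)–(1.0335, -1.94929, 0.175494)  len=0.2389
  (v21,v24,v25) [-++] → (1.0335, -1.94929, 0.175494)–(1.0335, -1.51999, 0.64)  len=0.6325
  (v21,v25,v22) [-+-] → (1.0335, -1.51999, 0.64)–(1.0335, -1.45898, 0.57399)  len=0.0899
  (v22,v25,v26) [-+-] → (1.0335, -1.45898, 0.57399)–(1.0335, -1.296, 0.397634)  len=0.2401
  (v23,v26,v27) [--+] → (1.0335, -1.296, -0.397634)–(1.0335, -1.51999, -0.64)  len=0.3300
  (v23,v27,v20) [-+-] → (1.0335, -1.51999, -0.64)–(1.0335, -1.57106, -0.584734)  len=0.0752
  (v20,v27,v24) [-++] → (1.0335, -1.57106, -0.584734)–(1.0335, -2.11146, 0)  len=0.7962
  (v25,v1,v26) [++-] → (1.0335, -0.765963, 0.142369)–(1.0335, -1.296, 0.397634)  len=0.5883
  (v26,v1,v2) [-++] → (1.0335, -0.765963, 0.142369)–(1.0335, -0.470331, 0)  len=0.3281
  (v26,v2,v27) [-++] → (1.0335, -0.470331, 0)–(1.0335, -1.296, -0.397634)  len=0.9164

Chained into 2 loop(s):
  loop 1: 10 segments, perimeter = 4.2358
  loop 2: 10 segments, perimeter = 4.2358
Total perimeter = 8.472


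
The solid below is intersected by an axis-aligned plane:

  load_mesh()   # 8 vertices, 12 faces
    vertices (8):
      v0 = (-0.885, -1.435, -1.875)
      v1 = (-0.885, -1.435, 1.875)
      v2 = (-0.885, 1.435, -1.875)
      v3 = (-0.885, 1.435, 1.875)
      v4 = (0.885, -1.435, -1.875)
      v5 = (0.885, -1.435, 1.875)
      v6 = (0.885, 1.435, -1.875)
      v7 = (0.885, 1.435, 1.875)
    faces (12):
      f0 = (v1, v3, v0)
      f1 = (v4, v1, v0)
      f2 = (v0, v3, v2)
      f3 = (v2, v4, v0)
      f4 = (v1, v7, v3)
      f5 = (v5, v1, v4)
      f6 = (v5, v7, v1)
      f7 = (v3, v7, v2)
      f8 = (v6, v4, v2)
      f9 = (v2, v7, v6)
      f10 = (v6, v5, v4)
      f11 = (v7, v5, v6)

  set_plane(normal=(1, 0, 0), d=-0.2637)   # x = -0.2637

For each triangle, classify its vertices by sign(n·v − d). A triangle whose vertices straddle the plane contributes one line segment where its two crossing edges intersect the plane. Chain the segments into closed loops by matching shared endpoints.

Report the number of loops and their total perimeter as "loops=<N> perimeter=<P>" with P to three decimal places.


loops=1 perimeter=13.240

Straddling triangles (8 of 12):
  (v4,v1,v0) [+--] → (-0.2637, -1.435, 0.558686)–(-0.2637, -1.435, -1.875)  len=2.4337
  (v2,v4,v0) [-+-] → (-0.2637, 0.427581, -1.875)–(-0.2637, -1.435, -1.875)  len=1.8626
  (v1,v7,v3) [-+-] → (-0.2637, -0.427581, 1.875)–(-0.2637, 1.435, 1.875)  len=1.8626
  (v5,v1,v4) [+-+] → (-0.2637, -1.435, 1.875)–(-0.2637, -1.435, 0.558686)  len=1.3163
  (v5,v7,v1) [++-] → (-0.2637, -0.427581, 1.875)–(-0.2637, -1.435, 1.875)  len=1.0074
  (v3,v7,v2) [-+-] → (-0.2637, 1.435, 1.875)–(-0.2637, 1.435, -0.558686)  len=2.4337
  (v6,v4,v2) [++-] → (-0.2637, 0.427581, -1.875)–(-0.2637, 1.435, -1.875)  len=1.0074
  (v2,v7,v6) [-++] → (-0.2637, 1.435, -0.558686)–(-0.2637, 1.435, -1.875)  len=1.3163

Chained into 1 loop(s):
  loop 1: 8 segments, perimeter = 13.2400
Total perimeter = 13.240


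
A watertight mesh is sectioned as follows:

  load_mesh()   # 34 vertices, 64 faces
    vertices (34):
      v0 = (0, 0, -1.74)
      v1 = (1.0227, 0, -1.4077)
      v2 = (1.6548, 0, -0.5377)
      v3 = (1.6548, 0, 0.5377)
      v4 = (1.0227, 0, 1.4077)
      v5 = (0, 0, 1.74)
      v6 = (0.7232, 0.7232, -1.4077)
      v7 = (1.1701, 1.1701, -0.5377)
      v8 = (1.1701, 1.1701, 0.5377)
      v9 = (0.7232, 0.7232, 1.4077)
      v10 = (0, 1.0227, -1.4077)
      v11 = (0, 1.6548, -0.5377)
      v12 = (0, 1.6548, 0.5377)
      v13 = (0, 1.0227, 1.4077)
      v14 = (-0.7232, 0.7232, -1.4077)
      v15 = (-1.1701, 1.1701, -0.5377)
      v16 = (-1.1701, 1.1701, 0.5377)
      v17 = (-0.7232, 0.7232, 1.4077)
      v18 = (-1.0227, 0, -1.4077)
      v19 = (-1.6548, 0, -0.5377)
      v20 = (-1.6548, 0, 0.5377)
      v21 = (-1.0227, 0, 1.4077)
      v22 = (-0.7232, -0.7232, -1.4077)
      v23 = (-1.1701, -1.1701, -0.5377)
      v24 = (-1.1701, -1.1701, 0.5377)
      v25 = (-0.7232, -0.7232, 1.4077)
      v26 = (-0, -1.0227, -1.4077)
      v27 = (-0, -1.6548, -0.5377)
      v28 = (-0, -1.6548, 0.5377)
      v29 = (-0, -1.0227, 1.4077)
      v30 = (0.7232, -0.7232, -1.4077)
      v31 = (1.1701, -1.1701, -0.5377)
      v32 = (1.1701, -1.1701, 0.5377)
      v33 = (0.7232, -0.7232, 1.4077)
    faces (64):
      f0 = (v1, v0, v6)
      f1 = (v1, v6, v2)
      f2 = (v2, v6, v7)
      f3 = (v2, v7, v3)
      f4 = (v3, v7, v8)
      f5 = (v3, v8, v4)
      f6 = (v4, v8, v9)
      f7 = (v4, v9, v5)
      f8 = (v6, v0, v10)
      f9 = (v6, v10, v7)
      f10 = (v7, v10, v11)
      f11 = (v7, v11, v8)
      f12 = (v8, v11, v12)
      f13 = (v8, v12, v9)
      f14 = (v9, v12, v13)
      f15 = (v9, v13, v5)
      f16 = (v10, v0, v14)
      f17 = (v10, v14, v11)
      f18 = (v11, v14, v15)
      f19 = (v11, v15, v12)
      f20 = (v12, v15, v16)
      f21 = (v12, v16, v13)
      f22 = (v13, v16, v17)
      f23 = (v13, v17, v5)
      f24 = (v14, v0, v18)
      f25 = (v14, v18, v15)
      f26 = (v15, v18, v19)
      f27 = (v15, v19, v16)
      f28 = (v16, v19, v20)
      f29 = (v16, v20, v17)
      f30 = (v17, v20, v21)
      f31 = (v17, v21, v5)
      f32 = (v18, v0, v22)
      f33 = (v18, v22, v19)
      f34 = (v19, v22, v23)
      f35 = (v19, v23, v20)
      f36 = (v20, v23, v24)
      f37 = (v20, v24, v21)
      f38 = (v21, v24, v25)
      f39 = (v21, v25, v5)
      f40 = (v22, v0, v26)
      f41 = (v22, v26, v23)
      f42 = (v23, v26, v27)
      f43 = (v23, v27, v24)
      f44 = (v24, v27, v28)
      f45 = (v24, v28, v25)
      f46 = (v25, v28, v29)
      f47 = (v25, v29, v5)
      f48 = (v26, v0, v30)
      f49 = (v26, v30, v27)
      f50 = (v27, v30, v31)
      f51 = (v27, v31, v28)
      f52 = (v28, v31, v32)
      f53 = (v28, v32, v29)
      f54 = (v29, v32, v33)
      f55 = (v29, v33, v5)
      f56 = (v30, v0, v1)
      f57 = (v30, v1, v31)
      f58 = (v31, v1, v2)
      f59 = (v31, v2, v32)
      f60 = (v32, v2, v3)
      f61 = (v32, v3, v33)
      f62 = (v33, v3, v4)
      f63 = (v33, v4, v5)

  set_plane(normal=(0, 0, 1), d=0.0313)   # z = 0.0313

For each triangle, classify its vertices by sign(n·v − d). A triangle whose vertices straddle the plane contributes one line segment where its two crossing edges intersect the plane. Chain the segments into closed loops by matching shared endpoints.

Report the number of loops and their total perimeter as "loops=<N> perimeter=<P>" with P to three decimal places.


Straddling triangles (16 of 64):
  (v2,v7,v3) [--+] → (1.42656, 0.550994, 0.0313)–(1.6548, 0, 0.0313)  len=0.5964
  (v3,v7,v8) [+-+] → (1.42656, 0.550994, 0.0313)–(1.1701, 1.1701, 0.0313)  len=0.6701
  (v7,v11,v8) [--+] → (0.619106, 1.39834, 0.0313)–(1.1701, 1.1701, 0.0313)  len=0.5964
  (v8,v11,v12) [+-+] → (0.619106, 1.39834, 0.0313)–(0, 1.6548, 0.0313)  len=0.6701
  (v11,v15,v12) [--+] → (-0.550994, 1.42656, 0.0313)–(0, 1.6548, 0.0313)  len=0.5964
  (v12,v15,v16) [+-+] → (-0.550994, 1.42656, 0.0313)–(-1.1701, 1.1701, 0.0313)  len=0.6701
  (v15,v19,v16) [--+] → (-1.39834, 0.619106, 0.0313)–(-1.1701, 1.1701, 0.0313)  len=0.5964
  (v16,v19,v20) [+-+] → (-1.39834, 0.619106, 0.0313)–(-1.6548, 0, 0.0313)  len=0.6701
  (v19,v23,v20) [--+] → (-1.42656, -0.550994, 0.0313)–(-1.6548, 0, 0.0313)  len=0.5964
  (v20,v23,v24) [+-+] → (-1.42656, -0.550994, 0.0313)–(-1.1701, -1.1701, 0.0313)  len=0.6701
  (v23,v27,v24) [--+] → (-0.619106, -1.39834, 0.0313)–(-1.1701, -1.1701, 0.0313)  len=0.5964
  (v24,v27,v28) [+-+] → (-0.619106, -1.39834, 0.0313)–(0, -1.6548, 0.0313)  len=0.6701
  (v27,v31,v28) [--+] → (0.550994, -1.42656, 0.0313)–(0, -1.6548, 0.0313)  len=0.5964
  (v28,v31,v32) [+-+] → (0.550994, -1.42656, 0.0313)–(1.1701, -1.1701, 0.0313)  len=0.6701
  (v31,v2,v32) [--+] → (1.39834, -0.619106, 0.0313)–(1.1701, -1.1701, 0.0313)  len=0.5964
  (v32,v2,v3) [+-+] → (1.39834, -0.619106, 0.0313)–(1.6548, 0, 0.0313)  len=0.6701

Chained into 1 loop(s):
  loop 1: 16 segments, perimeter = 10.1321
Total perimeter = 10.132

loops=1 perimeter=10.132


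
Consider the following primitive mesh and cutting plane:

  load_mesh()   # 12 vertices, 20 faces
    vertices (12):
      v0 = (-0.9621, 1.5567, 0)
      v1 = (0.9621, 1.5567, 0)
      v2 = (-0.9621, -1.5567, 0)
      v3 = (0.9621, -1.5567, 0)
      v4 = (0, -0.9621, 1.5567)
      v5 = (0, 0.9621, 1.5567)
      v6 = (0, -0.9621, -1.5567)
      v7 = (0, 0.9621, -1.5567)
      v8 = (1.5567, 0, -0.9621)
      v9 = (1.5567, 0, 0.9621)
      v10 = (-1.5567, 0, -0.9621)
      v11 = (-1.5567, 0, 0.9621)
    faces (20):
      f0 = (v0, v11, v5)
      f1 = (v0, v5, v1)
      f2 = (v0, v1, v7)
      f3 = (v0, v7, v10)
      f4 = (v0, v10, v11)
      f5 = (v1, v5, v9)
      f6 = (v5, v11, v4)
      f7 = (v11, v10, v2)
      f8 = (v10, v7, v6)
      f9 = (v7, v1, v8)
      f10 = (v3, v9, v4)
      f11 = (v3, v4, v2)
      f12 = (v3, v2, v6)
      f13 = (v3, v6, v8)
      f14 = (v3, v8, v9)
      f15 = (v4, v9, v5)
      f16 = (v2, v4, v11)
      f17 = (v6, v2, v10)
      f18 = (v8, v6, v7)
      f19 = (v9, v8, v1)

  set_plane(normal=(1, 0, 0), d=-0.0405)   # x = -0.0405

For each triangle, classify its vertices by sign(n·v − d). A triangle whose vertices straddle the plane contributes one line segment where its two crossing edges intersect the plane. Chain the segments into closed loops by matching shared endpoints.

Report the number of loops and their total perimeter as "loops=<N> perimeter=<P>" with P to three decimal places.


loops=1 perimeter=10.416

Straddling triangles (10 of 20):
  (v0,v11,v5) [--+] → (-0.0405, 0.937069, 1.54123)–(-0.0405, 0.98713, 1.49117)  len=0.0708
  (v0,v5,v1) [-++] → (-0.0405, 0.98713, 1.49117)–(-0.0405, 1.5567, 0)  len=1.5962
  (v0,v1,v7) [-++] → (-0.0405, 1.5567, 0)–(-0.0405, 0.98713, -1.49117)  len=1.5962
  (v0,v7,v10) [-+-] → (-0.0405, 0.98713, -1.49117)–(-0.0405, 0.937069, -1.54123)  len=0.0708
  (v5,v11,v4) [+-+] → (-0.0405, 0.937069, 1.54123)–(-0.0405, -0.937069, 1.54123)  len=1.8741
  (v10,v7,v6) [-++] → (-0.0405, 0.937069, -1.54123)–(-0.0405, -0.937069, -1.54123)  len=1.8741
  (v3,v4,v2) [++-] → (-0.0405, -0.98713, 1.49117)–(-0.0405, -1.5567, 0)  len=1.5962
  (v3,v2,v6) [+-+] → (-0.0405, -1.5567, 0)–(-0.0405, -0.98713, -1.49117)  len=1.5962
  (v2,v4,v11) [-+-] → (-0.0405, -0.98713, 1.49117)–(-0.0405, -0.937069, 1.54123)  len=0.0708
  (v6,v2,v10) [+--] → (-0.0405, -0.98713, -1.49117)–(-0.0405, -0.937069, -1.54123)  len=0.0708

Chained into 1 loop(s):
  loop 1: 10 segments, perimeter = 10.4164
Total perimeter = 10.416


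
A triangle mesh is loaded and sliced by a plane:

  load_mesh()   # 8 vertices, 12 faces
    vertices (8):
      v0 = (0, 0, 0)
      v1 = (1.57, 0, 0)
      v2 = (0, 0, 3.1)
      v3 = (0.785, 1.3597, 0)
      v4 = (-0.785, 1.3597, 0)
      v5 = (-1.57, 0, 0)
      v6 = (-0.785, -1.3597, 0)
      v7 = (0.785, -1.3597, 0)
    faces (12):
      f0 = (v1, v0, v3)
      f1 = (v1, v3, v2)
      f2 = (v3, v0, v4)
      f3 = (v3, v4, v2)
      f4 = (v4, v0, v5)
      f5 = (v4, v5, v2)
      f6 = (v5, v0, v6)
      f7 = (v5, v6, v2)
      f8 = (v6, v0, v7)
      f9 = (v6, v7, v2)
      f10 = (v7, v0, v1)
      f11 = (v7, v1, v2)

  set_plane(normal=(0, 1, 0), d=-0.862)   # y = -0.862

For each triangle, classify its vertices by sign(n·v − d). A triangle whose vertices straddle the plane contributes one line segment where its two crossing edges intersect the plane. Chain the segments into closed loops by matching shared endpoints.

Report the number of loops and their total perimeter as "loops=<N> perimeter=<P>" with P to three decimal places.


Straddling triangles (6 of 12):
  (v5,v0,v6) [++-] → (-0.497661, -0.862, 0)–(-1.07234, -0.862, 0)  len=0.5747
  (v5,v6,v2) [+-+] → (-1.07234, -0.862, 0)–(-0.497661, -0.862, 1.13471)  len=1.2719
  (v6,v0,v7) [-+-] → (-0.497661, -0.862, 0)–(0.497661, -0.862, 0)  len=0.9953
  (v6,v7,v2) [--+] → (0.497661, -0.862, 1.13471)–(-0.497661, -0.862, 1.13471)  len=0.9953
  (v7,v0,v1) [-++] → (0.497661, -0.862, 0)–(1.07234, -0.862, 0)  len=0.5747
  (v7,v1,v2) [-++] → (1.07234, -0.862, 0)–(0.497661, -0.862, 1.13471)  len=1.2719

Chained into 1 loop(s):
  loop 1: 6 segments, perimeter = 5.6839
Total perimeter = 5.684

loops=1 perimeter=5.684
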